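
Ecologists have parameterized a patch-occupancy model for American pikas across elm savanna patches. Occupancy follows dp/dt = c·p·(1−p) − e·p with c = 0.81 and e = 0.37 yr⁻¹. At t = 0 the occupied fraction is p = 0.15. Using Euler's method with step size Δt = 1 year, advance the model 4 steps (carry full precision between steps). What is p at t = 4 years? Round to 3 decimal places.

Update rule: p ← p + [c·p·(1−p) − e·p]·Δt with Δt = 1.
t = 1: p = 0.15000 + (+0.04777) = 0.19777
t = 2: p = 0.19777 + (+0.05534) = 0.25311
t = 3: p = 0.25311 + (+0.05948) = 0.31259
t = 4: p = 0.31259 + (+0.05839) = 0.37098

0.371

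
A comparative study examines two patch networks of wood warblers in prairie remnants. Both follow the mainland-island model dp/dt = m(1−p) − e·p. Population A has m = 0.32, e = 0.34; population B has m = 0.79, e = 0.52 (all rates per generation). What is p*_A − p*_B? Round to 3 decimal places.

-0.118

A: p*_A = m/(m+e) = 0.32/0.6600 = 0.4848.
B: p*_B = 0.79/1.3100 = 0.6031.
p*_A − p*_B = 0.4848 − 0.6031 = -0.1182.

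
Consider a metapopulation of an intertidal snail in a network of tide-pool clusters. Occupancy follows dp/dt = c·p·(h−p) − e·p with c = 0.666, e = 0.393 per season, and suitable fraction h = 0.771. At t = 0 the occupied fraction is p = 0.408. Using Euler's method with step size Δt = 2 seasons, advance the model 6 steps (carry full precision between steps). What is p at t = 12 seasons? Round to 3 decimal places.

0.197

Update rule: p ← p + [c·p·(h−p) − e·p]·Δt with Δt = 2.
  1  |  dp/dt·Δt = -0.123413  |  p_1 = 0.284587
  2  |  dp/dt·Δt = -0.039301  |  p_2 = 0.245286
  3  |  dp/dt·Δt = -0.021033  |  p_3 = 0.224253
  4  |  dp/dt·Δt = -0.012947  |  p_4 = 0.211306
  5  |  dp/dt·Δt = -0.008555  |  p_5 = 0.202751
  6  |  dp/dt·Δt = -0.005898  |  p_6 = 0.196852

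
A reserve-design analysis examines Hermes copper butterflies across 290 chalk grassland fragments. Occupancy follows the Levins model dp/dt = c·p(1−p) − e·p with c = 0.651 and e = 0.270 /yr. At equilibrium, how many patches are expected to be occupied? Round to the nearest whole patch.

p* = 1 − e/c = 1 − 0.270/0.651 = 0.5853.
Expected occupied patches = N × p* = 290 × 0.5853 = 169.72 ≈ 170.

170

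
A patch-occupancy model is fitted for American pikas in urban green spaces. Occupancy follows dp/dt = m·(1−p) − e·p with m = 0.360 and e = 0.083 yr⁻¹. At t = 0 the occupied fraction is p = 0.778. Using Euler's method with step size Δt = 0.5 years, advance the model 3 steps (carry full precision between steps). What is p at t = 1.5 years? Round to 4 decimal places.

0.7963

Update rule: p ← p + [m·(1−p) − e·p]·Δt with Δt = 0.5.
p: 0.77800 → 0.78567  (Δp = +0.00767)
p: 0.78567 → 0.79165  (Δp = +0.00597)
p: 0.79165 → 0.79630  (Δp = +0.00465)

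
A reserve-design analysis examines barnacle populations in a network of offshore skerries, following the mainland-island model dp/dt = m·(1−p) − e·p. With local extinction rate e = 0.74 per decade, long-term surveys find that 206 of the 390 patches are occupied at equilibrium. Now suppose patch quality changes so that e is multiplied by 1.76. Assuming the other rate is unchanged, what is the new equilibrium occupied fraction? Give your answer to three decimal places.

Observed p* = 206/390 = 0.52821.
Balance m(1−p*) = e·p* gives m = e·p*/(1−p*) = 0.74×0.52821/0.47179 = 0.82849.
New p* = m/(m+e) = 0.82849/(0.82849+1.30240) = 0.38880.

0.389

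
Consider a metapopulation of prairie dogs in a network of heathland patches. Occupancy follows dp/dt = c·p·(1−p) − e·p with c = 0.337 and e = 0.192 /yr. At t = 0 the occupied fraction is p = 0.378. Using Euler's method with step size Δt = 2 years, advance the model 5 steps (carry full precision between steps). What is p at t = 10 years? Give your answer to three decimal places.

0.419

Update rule: p ← p + [c·p·(1−p) − e·p]·Δt with Δt = 2.
  1  |  dp/dt·Δt = +0.013316  |  p_1 = 0.391316
  2  |  dp/dt·Δt = +0.010273  |  p_2 = 0.401589
  3  |  dp/dt·Δt = +0.007762  |  p_3 = 0.409352
  4  |  dp/dt·Δt = +0.005771  |  p_4 = 0.415122
  5  |  dp/dt·Δt = +0.004237  |  p_5 = 0.419360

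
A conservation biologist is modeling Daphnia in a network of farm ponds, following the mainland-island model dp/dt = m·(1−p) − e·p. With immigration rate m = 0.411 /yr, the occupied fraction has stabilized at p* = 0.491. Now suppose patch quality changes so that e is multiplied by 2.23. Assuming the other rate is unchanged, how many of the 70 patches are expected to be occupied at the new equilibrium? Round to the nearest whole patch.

Balance m(1−p*) = e·p* gives e = m(1−p*)/p* = 0.411×0.50900/0.49100 = 0.42607.
New p* = m/(m+e) = 0.41100/(0.41100+0.95014) = 0.30195.
Expected occupied = 70 × 0.30195 = 21.14 ≈ 21.

21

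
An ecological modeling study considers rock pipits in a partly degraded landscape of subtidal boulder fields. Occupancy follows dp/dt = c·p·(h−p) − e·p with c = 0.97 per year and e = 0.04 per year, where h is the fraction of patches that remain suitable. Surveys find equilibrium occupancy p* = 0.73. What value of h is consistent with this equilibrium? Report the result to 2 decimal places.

0.77

At equilibrium c(h−p*) = e, so h = p* + e/c.
h = 0.73 + 0.04/0.97 = 0.73 + 0.0412 = 0.7712.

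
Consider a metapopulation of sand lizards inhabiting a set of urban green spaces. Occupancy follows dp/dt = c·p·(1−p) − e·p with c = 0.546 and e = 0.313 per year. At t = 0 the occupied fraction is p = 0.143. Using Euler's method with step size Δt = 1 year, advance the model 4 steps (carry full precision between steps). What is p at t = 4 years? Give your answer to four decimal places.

0.2381

Update rule: p ← p + [c·p·(1−p) − e·p]·Δt with Δt = 1.
t = 1: p = 0.14300 + (+0.02215) = 0.16515
t = 2: p = 0.16515 + (+0.02359) = 0.18874
t = 3: p = 0.18874 + (+0.02453) = 0.21327
t = 4: p = 0.21327 + (+0.02486) = 0.23813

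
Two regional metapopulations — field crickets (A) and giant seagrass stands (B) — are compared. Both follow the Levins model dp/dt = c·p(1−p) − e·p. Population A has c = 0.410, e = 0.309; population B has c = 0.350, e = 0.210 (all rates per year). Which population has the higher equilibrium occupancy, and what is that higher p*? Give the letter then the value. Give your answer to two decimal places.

A: p*_A = 1 − 0.309/0.410 = 0.2463.
B: p*_B = 1 − 0.210/0.350 = 0.4000.
B is higher at 0.4000.

B, 0.40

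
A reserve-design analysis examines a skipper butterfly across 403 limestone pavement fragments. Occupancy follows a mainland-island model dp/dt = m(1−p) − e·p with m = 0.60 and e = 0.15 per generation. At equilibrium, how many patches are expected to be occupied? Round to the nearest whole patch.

p* = m/(m+e) = 0.60/0.7500 = 0.8000.
Expected occupied patches = N × p* = 403 × 0.8000 = 322.40 ≈ 322.

322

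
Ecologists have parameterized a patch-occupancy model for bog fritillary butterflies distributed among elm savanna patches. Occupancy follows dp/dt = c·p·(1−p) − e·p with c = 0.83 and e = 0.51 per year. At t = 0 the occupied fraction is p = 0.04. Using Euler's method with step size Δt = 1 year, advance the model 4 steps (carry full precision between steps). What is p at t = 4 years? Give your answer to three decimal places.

0.104

Update rule: p ← p + [c·p·(1−p) − e·p]·Δt with Δt = 1.
p: 0.04000 → 0.05147  (Δp = +0.01147)
p: 0.05147 → 0.06574  (Δp = +0.01427)
p: 0.06574 → 0.08319  (Δp = +0.01745)
p: 0.08319 → 0.10407  (Δp = +0.02088)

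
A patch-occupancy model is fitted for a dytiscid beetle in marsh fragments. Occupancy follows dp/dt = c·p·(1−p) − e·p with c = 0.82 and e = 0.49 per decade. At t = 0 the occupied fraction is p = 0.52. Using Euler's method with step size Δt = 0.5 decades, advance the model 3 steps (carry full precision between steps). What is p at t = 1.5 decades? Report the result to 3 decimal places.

Update rule: p ← p + [c·p·(1−p) − e·p]·Δt with Δt = 0.5.
t = 0.5: p = 0.52000 + (-0.02506) = 0.49494
t = 1: p = 0.49494 + (-0.01877) = 0.47617
t = 1.5: p = 0.47617 + (-0.01439) = 0.46177

0.462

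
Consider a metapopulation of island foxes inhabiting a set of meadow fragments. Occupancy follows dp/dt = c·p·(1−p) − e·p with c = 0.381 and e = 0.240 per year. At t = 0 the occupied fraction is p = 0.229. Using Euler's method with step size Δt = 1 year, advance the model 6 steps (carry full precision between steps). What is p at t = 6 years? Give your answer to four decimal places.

0.2943

Update rule: p ← p + [c·p·(1−p) − e·p]·Δt with Δt = 1.
t = 1: p = 0.22900 + (+0.01231) = 0.24131
t = 2: p = 0.24131 + (+0.01184) = 0.25315
t = 3: p = 0.25315 + (+0.01128) = 0.26443
t = 4: p = 0.26443 + (+0.01064) = 0.27507
t = 5: p = 0.27507 + (+0.00996) = 0.28503
t = 6: p = 0.28503 + (+0.00924) = 0.29426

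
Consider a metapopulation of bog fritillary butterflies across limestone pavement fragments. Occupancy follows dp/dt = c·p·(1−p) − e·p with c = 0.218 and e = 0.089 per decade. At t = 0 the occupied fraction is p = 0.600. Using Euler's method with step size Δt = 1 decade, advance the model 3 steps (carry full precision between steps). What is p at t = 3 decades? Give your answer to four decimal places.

Update rule: p ← p + [c·p·(1−p) − e·p]·Δt with Δt = 1.
p: 0.60000 → 0.59892  (Δp = -0.00108)
p: 0.59892 → 0.59798  (Δp = -0.00094)
p: 0.59798 → 0.59717  (Δp = -0.00081)

0.5972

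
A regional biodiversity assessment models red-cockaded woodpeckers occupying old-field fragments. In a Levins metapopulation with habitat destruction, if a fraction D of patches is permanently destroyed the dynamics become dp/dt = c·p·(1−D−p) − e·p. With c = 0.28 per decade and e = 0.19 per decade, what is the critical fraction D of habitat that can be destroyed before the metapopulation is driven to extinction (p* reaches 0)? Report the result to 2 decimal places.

0.32

The nontrivial equilibrium is p* = (1−D) − e/c; extinction occurs when this hits zero.
So D_crit = 1 − e/c = 1 − 0.19/0.28 = 1 − 0.6786 = 0.3214.
This equals the undisturbed p*, a classic result of Lande's extension.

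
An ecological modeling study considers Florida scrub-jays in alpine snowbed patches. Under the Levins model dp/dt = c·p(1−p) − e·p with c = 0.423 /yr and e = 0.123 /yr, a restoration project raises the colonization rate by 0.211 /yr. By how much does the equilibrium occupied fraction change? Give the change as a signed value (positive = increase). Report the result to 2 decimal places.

0.10

Before: p* = 1 − 0.123/0.423 = 0.7092.
After the change, c = 0.634, e = 0.123, so p* = 1 − 0.123/0.634 = 0.8060.
Δp* = 0.8060 − 0.7092 = +0.0968.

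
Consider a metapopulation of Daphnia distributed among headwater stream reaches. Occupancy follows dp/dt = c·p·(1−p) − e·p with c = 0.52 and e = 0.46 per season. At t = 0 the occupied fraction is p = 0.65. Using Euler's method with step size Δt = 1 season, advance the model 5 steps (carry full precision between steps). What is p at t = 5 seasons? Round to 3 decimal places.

Update rule: p ← p + [c·p·(1−p) − e·p]·Δt with Δt = 1.
step 1: Δp = -0.18070, p = 0.46930
step 2: Δp = -0.08637, p = 0.38293
step 3: Δp = -0.05328, p = 0.32966
step 4: Δp = -0.03673, p = 0.29293
step 5: Δp = -0.02704, p = 0.26588

0.266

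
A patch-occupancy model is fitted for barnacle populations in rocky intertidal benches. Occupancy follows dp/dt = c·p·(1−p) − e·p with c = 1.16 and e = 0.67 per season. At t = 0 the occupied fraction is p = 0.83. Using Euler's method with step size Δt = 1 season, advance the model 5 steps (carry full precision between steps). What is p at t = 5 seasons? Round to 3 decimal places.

0.423

Update rule: p ← p + [c·p·(1−p) − e·p]·Δt with Δt = 1.
  1  |  dp/dt·Δt = -0.392424  |  p_1 = 0.437576
  2  |  dp/dt·Δt = -0.007696  |  p_2 = 0.429880
  3  |  dp/dt·Δt = -0.003723  |  p_3 = 0.426157
  4  |  dp/dt·Δt = -0.001850  |  p_4 = 0.424306
  5  |  dp/dt·Δt = -0.000932  |  p_5 = 0.423375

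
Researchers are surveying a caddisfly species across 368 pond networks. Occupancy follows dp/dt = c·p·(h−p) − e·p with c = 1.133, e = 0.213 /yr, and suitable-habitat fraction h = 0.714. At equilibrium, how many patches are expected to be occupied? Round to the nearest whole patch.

p* = h − e/c = 0.714 − 0.1880 = 0.5260.
Expected occupied patches = N × p* = 368 × 0.5260 = 193.57 ≈ 194.

194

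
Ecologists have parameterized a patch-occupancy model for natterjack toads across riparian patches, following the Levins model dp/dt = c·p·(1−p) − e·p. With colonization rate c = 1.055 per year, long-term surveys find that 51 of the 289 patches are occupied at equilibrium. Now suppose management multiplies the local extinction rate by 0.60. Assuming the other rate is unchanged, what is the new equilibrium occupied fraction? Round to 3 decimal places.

0.506

Observed p* = 51/289 = 0.17647.
Balance c(1−p*) = e gives e = 1.055×(1 − 0.17647) = 0.86882.
New p* = 1 − e/c = 1 − 0.52129/1.05500 = 0.50589.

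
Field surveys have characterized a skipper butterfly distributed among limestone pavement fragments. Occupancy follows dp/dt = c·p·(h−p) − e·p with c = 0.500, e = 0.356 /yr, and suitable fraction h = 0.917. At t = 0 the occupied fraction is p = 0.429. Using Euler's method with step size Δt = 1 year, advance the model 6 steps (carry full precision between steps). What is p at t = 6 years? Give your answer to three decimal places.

0.277

Update rule: p ← p + [c·p·(h−p) − e·p]·Δt with Δt = 1.
step 1: Δp = -0.04805, p = 0.38095
step 2: Δp = -0.03351, p = 0.34744
step 3: Δp = -0.02474, p = 0.32269
step 4: Δp = -0.01899, p = 0.30370
step 5: Δp = -0.01499, p = 0.28872
step 6: Δp = -0.01208, p = 0.27663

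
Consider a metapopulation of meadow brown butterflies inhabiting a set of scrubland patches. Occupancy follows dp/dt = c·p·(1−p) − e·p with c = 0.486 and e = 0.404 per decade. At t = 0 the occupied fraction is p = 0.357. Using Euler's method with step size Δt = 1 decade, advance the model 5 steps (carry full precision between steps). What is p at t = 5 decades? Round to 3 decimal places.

Update rule: p ← p + [c·p·(1−p) − e·p]·Δt with Δt = 1.
  1  |  dp/dt·Δt = -0.032666  |  p_1 = 0.324334
  2  |  dp/dt·Δt = -0.024528  |  p_2 = 0.299806
  3  |  dp/dt·Δt = -0.019099  |  p_3 = 0.280706
  4  |  dp/dt·Δt = -0.015277  |  p_4 = 0.265429
  5  |  dp/dt·Δt = -0.012475  |  p_5 = 0.252955

0.253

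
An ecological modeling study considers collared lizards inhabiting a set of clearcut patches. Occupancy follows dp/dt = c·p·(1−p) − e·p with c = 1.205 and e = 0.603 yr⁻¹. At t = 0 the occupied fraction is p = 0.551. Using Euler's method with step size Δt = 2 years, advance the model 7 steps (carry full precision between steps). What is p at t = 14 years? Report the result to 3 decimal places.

Update rule: p ← p + [c·p·(1−p) − e·p]·Δt with Δt = 2.
step 1: Δp = -0.06827, p = 0.48273
step 2: Δp = +0.01961, p = 0.50234
step 3: Δp = -0.00333, p = 0.49900
step 4: Δp = +0.00070, p = 0.49970
step 5: Δp = -0.00014, p = 0.49956
step 6: Δp = +0.00003, p = 0.49959
step 7: Δp = -0.00001, p = 0.49958

0.500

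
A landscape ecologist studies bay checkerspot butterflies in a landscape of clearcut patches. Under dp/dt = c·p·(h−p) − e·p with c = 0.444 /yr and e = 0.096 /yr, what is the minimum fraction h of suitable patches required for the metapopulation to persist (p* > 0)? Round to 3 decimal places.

p* = h − e/c is positive only when h > e/c.
h_min = e/c = 0.096/0.444 = 0.2162.

0.216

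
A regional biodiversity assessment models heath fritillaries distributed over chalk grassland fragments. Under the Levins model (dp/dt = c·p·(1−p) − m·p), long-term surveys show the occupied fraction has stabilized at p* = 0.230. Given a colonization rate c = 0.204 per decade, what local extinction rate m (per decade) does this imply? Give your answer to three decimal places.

0.157

At equilibrium c(1−p*) = m.
m = 0.204 × (1 − 0.230) = 0.204 × 0.7700 = 0.1571.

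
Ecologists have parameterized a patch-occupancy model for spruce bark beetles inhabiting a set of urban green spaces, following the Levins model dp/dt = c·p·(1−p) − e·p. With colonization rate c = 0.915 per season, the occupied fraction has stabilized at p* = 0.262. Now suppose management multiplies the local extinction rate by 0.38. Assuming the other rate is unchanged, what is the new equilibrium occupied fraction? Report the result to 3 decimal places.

0.720

Balance c(1−p*) = e gives e = 0.915×(1 − 0.26200) = 0.67527.
New p* = 1 − e/c = 1 − 0.25660/0.91500 = 0.71956.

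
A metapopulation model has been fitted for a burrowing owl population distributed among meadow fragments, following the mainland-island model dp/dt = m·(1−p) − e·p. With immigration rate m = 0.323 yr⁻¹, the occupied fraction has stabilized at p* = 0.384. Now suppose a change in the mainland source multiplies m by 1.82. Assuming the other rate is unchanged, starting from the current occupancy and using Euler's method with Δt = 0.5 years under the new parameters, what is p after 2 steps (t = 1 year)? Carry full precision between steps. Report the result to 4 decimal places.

0.5020

Balance m(1−p*) = e·p* gives e = m(1−p*)/p* = 0.323×0.61600/0.38400 = 0.51815.
Starting from p₀ = 0.38400; update p ← p + (dp/dt)·Δt with the new parameters.
step 1: Δp = +0.08158, p = 0.46558
step 2: Δp = +0.03646, p = 0.50204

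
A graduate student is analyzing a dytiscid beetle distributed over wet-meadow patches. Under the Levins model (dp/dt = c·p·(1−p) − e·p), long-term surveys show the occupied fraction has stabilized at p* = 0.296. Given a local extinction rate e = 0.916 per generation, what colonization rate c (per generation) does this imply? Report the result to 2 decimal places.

1.30

At equilibrium c(1−p*) = e, so c = e/(1−p*).
c = 0.916/(1 − 0.296) = 0.916/0.7040 = 1.3011.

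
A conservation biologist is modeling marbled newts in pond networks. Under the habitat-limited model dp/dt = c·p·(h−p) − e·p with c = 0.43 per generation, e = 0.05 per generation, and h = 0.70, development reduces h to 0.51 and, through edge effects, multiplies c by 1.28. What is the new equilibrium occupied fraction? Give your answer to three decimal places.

0.419

Before: p* = h − e/c = 0.70 − 0.05/0.43 = 0.70 − 0.1163 = 0.5837.
After: c = 0.5504, e = 0.05, h = 0.51; p* = 0.51 − 0.05/0.5504 = 0.4192.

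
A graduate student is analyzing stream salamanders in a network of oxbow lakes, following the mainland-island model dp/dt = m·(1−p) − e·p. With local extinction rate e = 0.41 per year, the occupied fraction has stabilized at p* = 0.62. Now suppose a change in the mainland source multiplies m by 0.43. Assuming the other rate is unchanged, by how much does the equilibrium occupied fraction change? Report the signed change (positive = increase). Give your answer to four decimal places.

Balance m(1−p*) = e·p* gives m = e·p*/(1−p*) = 0.41×0.62000/0.38000 = 0.66895.
New p* = m/(m+e) = 0.28765/(0.28765+0.41000) = 0.41231.
Δp* = 0.41231 − 0.62000 = -0.20769.

-0.2077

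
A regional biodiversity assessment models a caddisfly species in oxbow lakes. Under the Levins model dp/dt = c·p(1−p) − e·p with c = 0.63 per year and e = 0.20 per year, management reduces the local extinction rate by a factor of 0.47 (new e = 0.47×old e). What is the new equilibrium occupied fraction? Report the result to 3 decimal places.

Before: p* = 1 − 0.20/0.63 = 0.6825.
After the change, c = 0.63, e = 0.094, so p* = 1 − 0.094/0.63 = 0.8508.

0.851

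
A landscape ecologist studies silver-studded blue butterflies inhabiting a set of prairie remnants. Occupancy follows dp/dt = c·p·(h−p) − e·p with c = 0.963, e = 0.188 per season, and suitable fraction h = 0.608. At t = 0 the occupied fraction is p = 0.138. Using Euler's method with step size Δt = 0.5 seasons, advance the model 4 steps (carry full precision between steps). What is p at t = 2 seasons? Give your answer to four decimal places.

0.2161

Update rule: p ← p + [c·p·(h−p) − e·p]·Δt with Δt = 0.5.
p: 0.13800 → 0.15626  (Δp = +0.01826)
p: 0.15626 → 0.17556  (Δp = +0.01930)
p: 0.17556 → 0.19561  (Δp = +0.02005)
p: 0.19561 → 0.21606  (Δp = +0.02045)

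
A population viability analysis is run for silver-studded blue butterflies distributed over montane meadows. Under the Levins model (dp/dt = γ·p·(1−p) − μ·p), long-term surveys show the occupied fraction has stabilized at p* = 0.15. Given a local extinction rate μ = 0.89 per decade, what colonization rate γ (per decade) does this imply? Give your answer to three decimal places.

At equilibrium γ(1−p*) = μ, so γ = μ/(1−p*).
γ = 0.89/(1 − 0.15) = 0.89/0.8500 = 1.0471.

1.047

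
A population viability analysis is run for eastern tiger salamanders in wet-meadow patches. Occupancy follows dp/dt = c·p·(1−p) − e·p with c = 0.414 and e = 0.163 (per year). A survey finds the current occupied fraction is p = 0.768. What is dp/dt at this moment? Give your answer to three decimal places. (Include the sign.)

Colonization term: c·p·(1−p) = 0.414×0.768×0.2320 = 0.07376.
Extinction term: e·p = 0.12518.
dp/dt = 0.07376 − 0.12518 = -0.05142.

-0.051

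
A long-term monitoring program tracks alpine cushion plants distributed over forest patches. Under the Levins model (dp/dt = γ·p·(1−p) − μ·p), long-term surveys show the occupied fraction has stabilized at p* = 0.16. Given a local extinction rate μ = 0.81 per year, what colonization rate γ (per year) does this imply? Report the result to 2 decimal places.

0.96

At equilibrium γ(1−p*) = μ, so γ = μ/(1−p*).
γ = 0.81/(1 − 0.16) = 0.81/0.8400 = 0.9643.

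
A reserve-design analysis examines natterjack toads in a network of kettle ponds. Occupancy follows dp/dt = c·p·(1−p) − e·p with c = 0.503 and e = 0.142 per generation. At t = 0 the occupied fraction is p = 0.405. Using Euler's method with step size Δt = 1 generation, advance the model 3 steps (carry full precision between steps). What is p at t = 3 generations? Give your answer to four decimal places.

Update rule: p ← p + [c·p·(1−p) − e·p]·Δt with Δt = 1.
  1  |  dp/dt·Δt = +0.063700  |  p_1 = 0.468700
  2  |  dp/dt·Δt = +0.058702  |  p_2 = 0.527402
  3  |  dp/dt·Δt = +0.050481  |  p_3 = 0.577883

0.5779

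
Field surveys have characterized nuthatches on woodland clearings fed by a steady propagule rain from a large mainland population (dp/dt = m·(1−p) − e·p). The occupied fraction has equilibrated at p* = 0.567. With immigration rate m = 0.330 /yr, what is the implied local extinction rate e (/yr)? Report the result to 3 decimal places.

At equilibrium m(1−p*) = e·p*, so e = m(1−p*)/p*.
e = 0.330 × 0.4330 / 0.567 = 0.2520.

0.252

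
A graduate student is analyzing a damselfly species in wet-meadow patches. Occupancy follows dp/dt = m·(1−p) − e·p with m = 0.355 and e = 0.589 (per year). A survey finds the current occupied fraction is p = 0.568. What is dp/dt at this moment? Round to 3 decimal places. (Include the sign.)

-0.181

Colonization term: m·(1−p) = 0.355×0.4320 = 0.15336.
Extinction term: e·p = 0.33455.
dp/dt = 0.15336 − 0.33455 = -0.18119.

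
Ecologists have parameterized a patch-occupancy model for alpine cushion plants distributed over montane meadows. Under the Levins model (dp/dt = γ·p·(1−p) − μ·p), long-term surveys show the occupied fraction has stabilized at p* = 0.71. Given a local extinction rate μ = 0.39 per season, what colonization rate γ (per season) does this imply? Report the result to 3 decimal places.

1.345

At equilibrium γ(1−p*) = μ, so γ = μ/(1−p*).
γ = 0.39/(1 − 0.71) = 0.39/0.2900 = 1.3448.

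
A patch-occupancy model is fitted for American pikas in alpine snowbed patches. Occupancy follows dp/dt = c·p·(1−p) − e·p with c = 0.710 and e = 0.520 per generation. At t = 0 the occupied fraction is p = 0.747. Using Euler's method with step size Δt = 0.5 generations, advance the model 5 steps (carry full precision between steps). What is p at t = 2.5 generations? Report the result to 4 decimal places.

0.4216

Update rule: p ← p + [c·p·(1−p) − e·p]·Δt with Δt = 0.5.
step 1: Δp = -0.12713, p = 0.61987
step 2: Δp = -0.07752, p = 0.54235
step 3: Δp = -0.05290, p = 0.48946
step 4: Δp = -0.03855, p = 0.45091
step 5: Δp = -0.02934, p = 0.42157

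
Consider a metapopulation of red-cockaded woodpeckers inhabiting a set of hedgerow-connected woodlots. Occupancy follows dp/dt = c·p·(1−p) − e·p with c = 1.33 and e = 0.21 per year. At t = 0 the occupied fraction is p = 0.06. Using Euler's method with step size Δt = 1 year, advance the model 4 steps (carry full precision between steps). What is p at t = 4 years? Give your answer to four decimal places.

Update rule: p ← p + [c·p·(1−p) − e·p]·Δt with Δt = 1.
  1  |  dp/dt·Δt = +0.062412  |  p_1 = 0.122412
  2  |  dp/dt·Δt = +0.117172  |  p_2 = 0.239584
  3  |  dp/dt·Δt = +0.191991  |  p_3 = 0.431575
  4  |  dp/dt·Δt = +0.235642  |  p_4 = 0.667217

0.6672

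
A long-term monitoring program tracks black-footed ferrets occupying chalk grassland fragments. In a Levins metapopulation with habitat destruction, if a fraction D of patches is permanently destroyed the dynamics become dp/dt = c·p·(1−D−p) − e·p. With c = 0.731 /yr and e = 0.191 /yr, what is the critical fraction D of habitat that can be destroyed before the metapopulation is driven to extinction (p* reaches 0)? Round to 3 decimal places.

0.739

The nontrivial equilibrium is p* = (1−D) − e/c; extinction occurs when this hits zero.
So D_crit = 1 − e/c = 1 − 0.191/0.731 = 1 − 0.2613 = 0.7387.
This equals the undisturbed p*, a classic result of Lande's extension.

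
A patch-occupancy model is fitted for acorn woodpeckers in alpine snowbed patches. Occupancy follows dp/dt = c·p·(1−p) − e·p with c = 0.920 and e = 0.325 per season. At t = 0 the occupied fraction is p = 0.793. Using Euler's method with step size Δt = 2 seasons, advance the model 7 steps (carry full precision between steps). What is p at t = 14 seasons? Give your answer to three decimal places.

0.647

Update rule: p ← p + [c·p·(1−p) − e·p]·Δt with Δt = 2.
t = 2: p = 0.79300 + (-0.21341) = 0.57959
t = 4: p = 0.57959 + (+0.07161) = 0.65120
t = 6: p = 0.65120 + (-0.00535) = 0.64585
t = 8: p = 0.64585 + (+0.00105) = 0.64691
t = 10: p = 0.64691 + (-0.00020) = 0.64671
t = 12: p = 0.64671 + (+0.00004) = 0.64675
t = 14: p = 0.64675 + (-0.00001) = 0.64674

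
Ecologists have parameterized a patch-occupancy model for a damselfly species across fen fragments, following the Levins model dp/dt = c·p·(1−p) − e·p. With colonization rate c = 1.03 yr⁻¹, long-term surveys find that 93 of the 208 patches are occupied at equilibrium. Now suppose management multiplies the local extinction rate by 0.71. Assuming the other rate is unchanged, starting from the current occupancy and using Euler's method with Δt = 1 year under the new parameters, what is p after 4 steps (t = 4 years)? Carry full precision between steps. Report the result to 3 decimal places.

0.601

Observed p* = 93/208 = 0.44712.
Balance c(1−p*) = e gives e = 1.03×(1 − 0.44712) = 0.56947.
Starting from p₀ = 0.44712; update p ← p + (dp/dt)·Δt with the new parameters.
p: 0.44712 → 0.52095  (Δp = +0.07384)
p: 0.52095 → 0.56737  (Δp = +0.04641)
p: 0.56737 → 0.59079  (Δp = +0.02342)
p: 0.59079 → 0.60093  (Δp = +0.01014)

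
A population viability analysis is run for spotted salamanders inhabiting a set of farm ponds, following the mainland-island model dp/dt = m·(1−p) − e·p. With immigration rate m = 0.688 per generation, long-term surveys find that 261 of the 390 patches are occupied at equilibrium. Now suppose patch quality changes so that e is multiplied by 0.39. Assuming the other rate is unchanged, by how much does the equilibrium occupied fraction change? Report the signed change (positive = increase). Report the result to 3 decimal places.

Observed p* = 261/390 = 0.66923.
Balance m(1−p*) = e·p* gives e = m(1−p*)/p* = 0.688×0.33077/0.66923 = 0.34005.
New p* = m/(m+e) = 0.68800/(0.68800+0.13262) = 0.83839.
Δp* = 0.83839 − 0.66923 = +0.16916.

0.169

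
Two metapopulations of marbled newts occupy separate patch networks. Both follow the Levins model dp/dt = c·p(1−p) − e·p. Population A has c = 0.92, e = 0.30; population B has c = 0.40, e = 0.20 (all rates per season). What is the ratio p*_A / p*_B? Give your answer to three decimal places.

1.348

A: p*_A = 1 − 0.30/0.92 = 0.6739.
B: p*_B = 1 − 0.20/0.40 = 0.5000.
p*_A / p*_B = 0.6739/0.5000 = 1.3478.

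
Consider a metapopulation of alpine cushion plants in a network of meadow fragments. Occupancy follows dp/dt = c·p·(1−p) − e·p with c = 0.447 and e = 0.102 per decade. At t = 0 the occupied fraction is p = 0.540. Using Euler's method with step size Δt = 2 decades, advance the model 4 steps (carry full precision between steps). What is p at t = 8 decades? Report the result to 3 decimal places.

Update rule: p ← p + [c·p·(1−p) − e·p]·Δt with Δt = 2.
p: 0.54000 → 0.65191  (Δp = +0.11191)
p: 0.65191 → 0.72179  (Δp = +0.06988)
p: 0.72179 → 0.75407  (Δp = +0.03228)
p: 0.75407 → 0.76603  (Δp = +0.01196)

0.766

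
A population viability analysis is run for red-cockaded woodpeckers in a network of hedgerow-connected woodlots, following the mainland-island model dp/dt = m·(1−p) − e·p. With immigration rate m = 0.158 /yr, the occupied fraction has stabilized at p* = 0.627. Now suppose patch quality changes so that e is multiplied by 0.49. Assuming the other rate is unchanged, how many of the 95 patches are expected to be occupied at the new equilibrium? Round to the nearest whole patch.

Balance m(1−p*) = e·p* gives e = m(1−p*)/p* = 0.158×0.37300/0.62700 = 0.09399.
New p* = m/(m+e) = 0.15800/(0.15800+0.04606) = 0.77428.
Expected occupied = 95 × 0.77428 = 73.56 ≈ 74.

74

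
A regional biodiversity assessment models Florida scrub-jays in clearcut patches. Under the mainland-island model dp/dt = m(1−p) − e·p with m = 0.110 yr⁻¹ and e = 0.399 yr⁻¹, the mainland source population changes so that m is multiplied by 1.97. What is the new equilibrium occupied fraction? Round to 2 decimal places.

0.35

Before: p* = 0.110/(0.110+0.399) = 0.2161.
After: m = 0.2167, e = 0.399; p* = 0.2167/0.6157 = 0.3520.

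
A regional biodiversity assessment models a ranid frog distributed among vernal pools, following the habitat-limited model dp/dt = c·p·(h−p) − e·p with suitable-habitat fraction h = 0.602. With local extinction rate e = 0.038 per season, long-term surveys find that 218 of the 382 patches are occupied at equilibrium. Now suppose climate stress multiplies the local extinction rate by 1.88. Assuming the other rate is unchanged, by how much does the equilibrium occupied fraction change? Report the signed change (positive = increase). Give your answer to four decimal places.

Observed p* = 218/382 = 0.57068.
Balance c(h−p*) = e gives c = e/(0.602 − 0.57068) = 0.038/0.03132 = 1.21328.
New p* = 0.602 − e/c = 0.602 − 0.07144/1.21328 = 0.54312.
Δp* = 0.54312 − 0.57068 = -0.02756.

-0.0276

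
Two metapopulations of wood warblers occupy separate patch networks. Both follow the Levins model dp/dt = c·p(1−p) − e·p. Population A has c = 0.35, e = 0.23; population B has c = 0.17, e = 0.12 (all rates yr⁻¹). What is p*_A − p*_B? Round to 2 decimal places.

0.05

A: p*_A = 1 − 0.23/0.35 = 0.3429.
B: p*_B = 1 − 0.12/0.17 = 0.2941.
p*_A − p*_B = 0.3429 − 0.2941 = 0.0487.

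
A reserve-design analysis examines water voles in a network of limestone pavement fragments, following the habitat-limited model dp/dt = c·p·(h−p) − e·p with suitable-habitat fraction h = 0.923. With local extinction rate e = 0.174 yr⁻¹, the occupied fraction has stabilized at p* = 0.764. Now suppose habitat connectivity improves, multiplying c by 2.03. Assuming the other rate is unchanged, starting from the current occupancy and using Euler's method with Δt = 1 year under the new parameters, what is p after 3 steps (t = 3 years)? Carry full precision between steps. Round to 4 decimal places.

0.8870

Balance c(h−p*) = e gives c = e/(0.923 − 0.76400) = 0.174/0.15900 = 1.09434.
Starting from p₀ = 0.76400; update p ← p + (dp/dt)·Δt with the new parameters.
  1  |  dp/dt·Δt = +0.136924  |  p_1 = 0.900924
  2  |  dp/dt·Δt = -0.112578  |  p_2 = 0.788346
  3  |  dp/dt·Δt = +0.098649  |  p_3 = 0.886996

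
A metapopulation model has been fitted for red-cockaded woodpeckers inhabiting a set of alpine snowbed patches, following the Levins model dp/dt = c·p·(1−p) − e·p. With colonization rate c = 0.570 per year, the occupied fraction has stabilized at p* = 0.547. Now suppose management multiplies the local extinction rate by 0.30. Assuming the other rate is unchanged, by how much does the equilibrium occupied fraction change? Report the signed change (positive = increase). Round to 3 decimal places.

0.317

Balance c(1−p*) = e gives e = 0.570×(1 − 0.54700) = 0.25821.
New p* = 1 − e/c = 1 − 0.07746/0.57000 = 0.86411.
Δp* = 0.86411 − 0.54700 = +0.31711.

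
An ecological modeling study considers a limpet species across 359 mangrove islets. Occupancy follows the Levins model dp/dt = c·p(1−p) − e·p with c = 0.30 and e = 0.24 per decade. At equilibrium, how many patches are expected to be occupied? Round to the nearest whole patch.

72

p* = 1 − e/c = 1 − 0.24/0.30 = 0.2000.
Expected occupied patches = N × p* = 359 × 0.2000 = 71.80 ≈ 72.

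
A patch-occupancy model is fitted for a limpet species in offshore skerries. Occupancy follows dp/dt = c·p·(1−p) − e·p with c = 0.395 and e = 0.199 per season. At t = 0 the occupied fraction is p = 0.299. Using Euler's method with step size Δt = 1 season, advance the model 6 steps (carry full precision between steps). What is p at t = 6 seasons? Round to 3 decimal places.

0.416

Update rule: p ← p + [c·p·(1−p) − e·p]·Δt with Δt = 1.
step 1: Δp = +0.02329, p = 0.32229
step 2: Δp = +0.02214, p = 0.34443
step 3: Δp = +0.02065, p = 0.36508
step 4: Δp = +0.01891, p = 0.38399
step 5: Δp = +0.01702, p = 0.40101
step 6: Δp = +0.01508, p = 0.41609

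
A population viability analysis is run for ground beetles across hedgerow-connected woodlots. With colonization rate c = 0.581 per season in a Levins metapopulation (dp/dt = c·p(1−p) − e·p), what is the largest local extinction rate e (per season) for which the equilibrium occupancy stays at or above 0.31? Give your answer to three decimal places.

0.401

1 − e/c ≥ 0.31 ⇒ e ≤ c(1 − 0.31) = 0.581 × 0.6900.
e_max = 0.4009.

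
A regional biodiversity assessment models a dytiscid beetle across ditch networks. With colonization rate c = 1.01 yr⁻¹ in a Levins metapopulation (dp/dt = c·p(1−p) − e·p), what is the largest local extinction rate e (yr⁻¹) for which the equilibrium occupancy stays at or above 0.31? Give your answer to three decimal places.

1 − e/c ≥ 0.31 ⇒ e ≤ c(1 − 0.31) = 1.01 × 0.6900.
e_max = 0.6969.

0.697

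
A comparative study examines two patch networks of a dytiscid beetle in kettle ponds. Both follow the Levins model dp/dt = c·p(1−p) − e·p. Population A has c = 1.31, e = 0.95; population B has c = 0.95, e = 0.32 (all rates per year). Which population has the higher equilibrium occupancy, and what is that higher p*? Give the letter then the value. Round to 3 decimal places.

B, 0.663

A: p*_A = 1 − 0.95/1.31 = 0.2748.
B: p*_B = 1 − 0.32/0.95 = 0.6632.
B is higher at 0.6632.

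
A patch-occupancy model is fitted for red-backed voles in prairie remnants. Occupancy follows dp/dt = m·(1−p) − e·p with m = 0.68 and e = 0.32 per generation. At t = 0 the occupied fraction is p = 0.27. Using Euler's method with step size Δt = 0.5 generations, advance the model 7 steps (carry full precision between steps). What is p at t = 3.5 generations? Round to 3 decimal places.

Update rule: p ← p + [m·(1−p) − e·p]·Δt with Δt = 0.5.
  1  |  dp/dt·Δt = +0.205000  |  p_1 = 0.475000
  2  |  dp/dt·Δt = +0.102500  |  p_2 = 0.577500
  3  |  dp/dt·Δt = +0.051250  |  p_3 = 0.628750
  4  |  dp/dt·Δt = +0.025625  |  p_4 = 0.654375
  5  |  dp/dt·Δt = +0.012812  |  p_5 = 0.667188
  6  |  dp/dt·Δt = +0.006406  |  p_6 = 0.673594
  7  |  dp/dt·Δt = +0.003203  |  p_7 = 0.676797

0.677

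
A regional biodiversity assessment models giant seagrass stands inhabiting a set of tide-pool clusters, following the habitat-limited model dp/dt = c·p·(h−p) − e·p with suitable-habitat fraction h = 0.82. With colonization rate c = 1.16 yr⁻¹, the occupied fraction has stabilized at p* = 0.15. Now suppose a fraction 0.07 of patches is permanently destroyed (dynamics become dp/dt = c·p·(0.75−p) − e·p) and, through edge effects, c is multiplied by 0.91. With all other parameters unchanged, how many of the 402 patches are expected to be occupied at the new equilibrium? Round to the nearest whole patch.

6

Balance c(h−p*) = e gives e = 1.16×(0.82 − 0.15000) = 0.77720.
New p* = 0.75 − e/c = 0.75 − 0.77720/1.05560 = 0.01374.
Expected occupied = 402 × 0.01374 = 5.52 ≈ 6.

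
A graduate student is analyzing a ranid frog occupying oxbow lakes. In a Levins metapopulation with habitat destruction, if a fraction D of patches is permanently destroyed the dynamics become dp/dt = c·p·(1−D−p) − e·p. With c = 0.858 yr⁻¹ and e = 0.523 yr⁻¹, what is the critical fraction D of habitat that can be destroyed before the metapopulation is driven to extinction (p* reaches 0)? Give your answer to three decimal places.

0.390

The nontrivial equilibrium is p* = (1−D) − e/c; extinction occurs when this hits zero.
So D_crit = 1 − e/c = 1 − 0.523/0.858 = 1 − 0.6096 = 0.3904.
Note this equals the original equilibrium occupancy — the Levins extinction-debt result.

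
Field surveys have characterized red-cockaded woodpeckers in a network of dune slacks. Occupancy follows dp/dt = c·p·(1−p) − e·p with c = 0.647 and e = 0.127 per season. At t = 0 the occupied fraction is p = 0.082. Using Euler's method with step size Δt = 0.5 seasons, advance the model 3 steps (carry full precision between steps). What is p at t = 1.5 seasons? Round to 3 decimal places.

0.151

Update rule: p ← p + [c·p·(1−p) − e·p]·Δt with Δt = 0.5.
step 1: Δp = +0.01914, p = 0.10114
step 2: Δp = +0.02299, p = 0.12413
step 3: Δp = +0.02729, p = 0.15142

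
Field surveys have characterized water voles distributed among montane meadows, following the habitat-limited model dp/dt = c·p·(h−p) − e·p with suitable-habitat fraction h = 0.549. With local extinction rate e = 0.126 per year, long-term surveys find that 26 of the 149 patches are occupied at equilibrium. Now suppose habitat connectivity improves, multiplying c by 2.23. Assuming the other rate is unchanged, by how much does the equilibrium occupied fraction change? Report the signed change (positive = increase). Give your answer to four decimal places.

0.2066

Observed p* = 26/149 = 0.17450.
Balance c(h−p*) = e gives c = e/(0.549 − 0.17450) = 0.126/0.37450 = 0.33645.
New p* = 0.549 − e/c = 0.549 − 0.12600/0.75028 = 0.38106.
Δp* = 0.38106 − 0.17450 = +0.20656.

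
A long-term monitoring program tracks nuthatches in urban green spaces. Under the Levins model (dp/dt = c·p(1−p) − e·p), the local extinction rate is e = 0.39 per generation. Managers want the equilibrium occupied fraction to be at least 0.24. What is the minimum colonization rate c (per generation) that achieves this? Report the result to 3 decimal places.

p* = 1 − e/c ≥ 0.24 requires e/c ≤ 0.7600, i.e. c ≥ e/0.7600.
c_min = 0.39/0.7600 = 0.5132.

0.513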